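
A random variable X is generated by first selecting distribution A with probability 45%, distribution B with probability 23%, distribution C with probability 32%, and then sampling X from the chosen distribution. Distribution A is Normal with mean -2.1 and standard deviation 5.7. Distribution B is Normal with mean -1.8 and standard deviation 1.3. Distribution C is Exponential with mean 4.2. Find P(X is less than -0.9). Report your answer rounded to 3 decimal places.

0.436

Conditional on each component, P(X < -0.9): A: 0.583372; B: 0.755628; C: 0.
By total probability, P(X < -0.9) = 0.45·0.583372 + 0.23·0.755628 + 0.32·0 = 0.436312.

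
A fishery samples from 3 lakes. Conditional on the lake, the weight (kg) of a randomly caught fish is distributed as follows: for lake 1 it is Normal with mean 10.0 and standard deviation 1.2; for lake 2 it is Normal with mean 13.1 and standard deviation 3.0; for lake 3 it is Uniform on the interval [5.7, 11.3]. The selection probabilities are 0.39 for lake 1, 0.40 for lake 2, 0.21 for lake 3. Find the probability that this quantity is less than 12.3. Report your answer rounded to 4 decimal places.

Conditional on each lake, P(X < 12.3): 1: 0.97236; 2: 0.394863; 3: 1.
By total probability, P(X < 12.3) = 0.39·0.97236 + 0.4·0.394863 + 0.21·1 = 0.747166.

0.7472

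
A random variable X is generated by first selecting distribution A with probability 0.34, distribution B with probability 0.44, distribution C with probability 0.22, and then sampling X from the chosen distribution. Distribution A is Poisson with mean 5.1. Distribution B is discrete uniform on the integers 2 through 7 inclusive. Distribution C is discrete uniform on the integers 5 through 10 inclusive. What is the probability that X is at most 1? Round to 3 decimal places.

0.013

Conditional on each component, P(X ≤ 1): A: 0.0371902; B: 0; C: 0.
By total probability, P(X ≤ 1) = 0.34·0.0371902 + 0.44·0 + 0.22·0 = 0.0126447.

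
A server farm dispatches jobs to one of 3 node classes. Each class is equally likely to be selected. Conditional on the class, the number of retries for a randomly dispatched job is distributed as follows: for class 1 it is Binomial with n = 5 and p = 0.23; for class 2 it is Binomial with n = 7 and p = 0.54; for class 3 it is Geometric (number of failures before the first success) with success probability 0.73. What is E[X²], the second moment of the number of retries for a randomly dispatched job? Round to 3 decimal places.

6.293

For each component E[X²] = Var + (mean)², giving 1: 2.208; 2: 16.0272; 3: 0.64346.
Overall E[X²] = 0.333333·2.208 + 0.333333·16.0272 + 0.333333·0.64346 = 6.29289.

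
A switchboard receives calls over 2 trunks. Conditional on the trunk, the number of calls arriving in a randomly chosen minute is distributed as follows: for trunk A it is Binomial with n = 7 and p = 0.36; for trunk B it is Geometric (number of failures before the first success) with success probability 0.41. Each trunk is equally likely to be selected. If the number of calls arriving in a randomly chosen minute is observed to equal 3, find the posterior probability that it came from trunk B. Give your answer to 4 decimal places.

0.2351

Likelihoods P(X=3 | ·): A: 0.273965; B: 0.0842054.
Posterior ∝ prior × likelihood. Numerator for B: 0.5·0.0842054 = 0.0421027.
Normalizing constant: 0.5·0.273965 + 0.5·0.0842054 = 0.179085.
P(B | observation) = 0.0421027 / 0.179085 = 0.235099.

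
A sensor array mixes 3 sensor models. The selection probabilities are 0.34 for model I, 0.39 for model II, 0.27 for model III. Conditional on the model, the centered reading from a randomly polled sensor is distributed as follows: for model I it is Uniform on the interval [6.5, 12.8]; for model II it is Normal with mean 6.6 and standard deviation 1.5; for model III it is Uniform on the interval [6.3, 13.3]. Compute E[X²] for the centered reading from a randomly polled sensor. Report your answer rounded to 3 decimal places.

77.685

For each component E[X²] = Var + (mean)², giving I: 96.43; II: 45.81; III: 100.123.
Overall E[X²] = 0.34·96.43 + 0.39·45.81 + 0.27·100.123 = 77.6854.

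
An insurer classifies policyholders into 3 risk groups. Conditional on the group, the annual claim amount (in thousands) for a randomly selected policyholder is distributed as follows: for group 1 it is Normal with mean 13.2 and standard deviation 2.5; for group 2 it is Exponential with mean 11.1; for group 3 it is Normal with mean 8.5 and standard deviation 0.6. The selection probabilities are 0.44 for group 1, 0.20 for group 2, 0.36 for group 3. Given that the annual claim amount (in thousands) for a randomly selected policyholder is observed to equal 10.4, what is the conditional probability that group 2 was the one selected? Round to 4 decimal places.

0.1530

Likelihoods f(10.4 | ·): 1: 0.0852277; 2: 0.0352997; 3: 0.00441829.
Posterior ∝ prior × likelihood. Numerator for 2: 0.2·0.0352997 = 0.00705993.
Normalizing constant: 0.44·0.0852277 + 0.2·0.0352997 + 0.36·0.00441829 = 0.0461507.
P(2 | observation) = 0.00705993 / 0.0461507 = 0.152976.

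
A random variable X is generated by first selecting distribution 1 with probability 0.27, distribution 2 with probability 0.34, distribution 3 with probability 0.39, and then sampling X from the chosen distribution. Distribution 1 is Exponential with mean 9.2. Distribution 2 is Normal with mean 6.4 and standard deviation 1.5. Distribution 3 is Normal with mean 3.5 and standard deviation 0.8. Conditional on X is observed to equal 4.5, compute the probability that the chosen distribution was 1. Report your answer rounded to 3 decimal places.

Likelihoods f(4.5 | ·): 1: 0.0666478; 2: 0.119239; 3: 0.228311.
Posterior ∝ prior × likelihood. Numerator for 1: 0.27·0.0666478 = 0.0179949.
Normalizing constant: 0.27·0.0666478 + 0.34·0.119239 + 0.39·0.228311 = 0.147578.
P(1 | observation) = 0.0179949 / 0.147578 = 0.121935.

0.122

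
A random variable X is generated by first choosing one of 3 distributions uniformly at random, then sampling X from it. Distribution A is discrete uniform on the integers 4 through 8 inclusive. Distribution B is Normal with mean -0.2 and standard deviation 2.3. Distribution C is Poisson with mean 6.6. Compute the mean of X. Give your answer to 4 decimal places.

Component means — A: 6; B: -0.2; C: 6.6.
E[X] = 0.333333·6 + 0.333333·-0.2 + 0.333333·6.6 = 4.13333.

4.1333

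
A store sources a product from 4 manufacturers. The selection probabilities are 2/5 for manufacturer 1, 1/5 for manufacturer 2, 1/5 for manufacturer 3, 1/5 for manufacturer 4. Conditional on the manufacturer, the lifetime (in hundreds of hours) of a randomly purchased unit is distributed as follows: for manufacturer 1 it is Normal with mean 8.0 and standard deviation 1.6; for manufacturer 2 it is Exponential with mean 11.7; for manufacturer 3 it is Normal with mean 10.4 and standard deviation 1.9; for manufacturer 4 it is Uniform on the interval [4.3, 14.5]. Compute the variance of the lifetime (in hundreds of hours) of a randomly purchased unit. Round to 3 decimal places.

32.890

Per component, 1: μ=8, E[X²]=66.56; 2: μ=11.7, E[X²]=273.78; 3: μ=10.4, E[X²]=111.77; 4: μ=9.4, E[X²]=97.03.
E[X] = 0.4·8 + 0.2·11.7 + 0.2·10.4 + 0.2·9.4 = 9.5.
E[X²] = 0.4·66.56 + 0.2·273.78 + 0.2·111.77 + 0.2·97.03 = 123.14.
Var(X) = E[X²] − (E[X])² = 123.14 − 90.25 = 32.89.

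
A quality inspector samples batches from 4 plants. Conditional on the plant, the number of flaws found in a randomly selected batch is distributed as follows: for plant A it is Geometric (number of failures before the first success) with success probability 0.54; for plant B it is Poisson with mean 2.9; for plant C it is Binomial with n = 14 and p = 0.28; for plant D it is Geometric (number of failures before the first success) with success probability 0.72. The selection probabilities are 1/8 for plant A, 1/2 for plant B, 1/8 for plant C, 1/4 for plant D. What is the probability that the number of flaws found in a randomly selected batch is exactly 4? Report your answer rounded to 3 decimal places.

Conditional on each plant, P(X = 4): A: 0.0241783; B: 0.162154; C: 0.230352; D: 0.00442552.
By total probability, P(X = 4) = 0.125·0.0241783 + 0.5·0.162154 + 0.125·0.230352 + 0.25·0.00442552 = 0.113999.

0.114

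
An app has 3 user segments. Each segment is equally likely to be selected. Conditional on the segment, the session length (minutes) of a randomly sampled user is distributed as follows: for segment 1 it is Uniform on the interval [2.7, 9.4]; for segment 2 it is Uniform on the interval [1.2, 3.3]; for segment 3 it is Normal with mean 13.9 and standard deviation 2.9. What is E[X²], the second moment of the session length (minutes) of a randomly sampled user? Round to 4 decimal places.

For each component E[X²] = Var + (mean)², giving 1: 40.3433; 2: 5.43; 3: 201.62.
Overall E[X²] = 0.333333·40.3433 + 0.333333·5.43 + 0.333333·201.62 = 82.4644.

82.4644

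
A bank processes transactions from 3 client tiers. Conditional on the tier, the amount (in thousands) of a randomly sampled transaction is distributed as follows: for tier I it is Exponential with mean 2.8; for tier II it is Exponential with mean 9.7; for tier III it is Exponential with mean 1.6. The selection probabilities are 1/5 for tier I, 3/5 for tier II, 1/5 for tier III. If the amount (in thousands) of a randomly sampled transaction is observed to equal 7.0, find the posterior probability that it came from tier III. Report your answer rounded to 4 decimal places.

0.0420

Likelihoods f(7.0 | ·): I: 0.0293161; II: 0.0500979; III: 0.00786759.
Posterior ∝ prior × likelihood. Numerator for III: 0.2·0.00786759 = 0.00157352.
Normalizing constant: 0.2·0.0293161 + 0.6·0.0500979 + 0.2·0.00786759 = 0.0374955.
P(III | observation) = 0.00157352 / 0.0374955 = 0.0419655.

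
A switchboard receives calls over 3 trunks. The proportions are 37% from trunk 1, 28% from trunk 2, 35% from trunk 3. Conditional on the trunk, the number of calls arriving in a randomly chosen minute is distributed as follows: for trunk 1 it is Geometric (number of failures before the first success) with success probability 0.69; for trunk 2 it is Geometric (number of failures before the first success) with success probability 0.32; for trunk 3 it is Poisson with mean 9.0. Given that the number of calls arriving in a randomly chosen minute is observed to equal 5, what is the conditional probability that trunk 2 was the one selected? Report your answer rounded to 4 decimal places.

Likelihoods P(X=5 | ·): 1: 0.00197541; 2: 0.0465259; 3: 0.0607269.
Posterior ∝ prior × likelihood. Numerator for 2: 0.28·0.0465259 = 0.0130272.
Normalizing constant: 0.37·0.00197541 + 0.28·0.0465259 + 0.35·0.0607269 = 0.0350126.
P(2 | observation) = 0.0130272 / 0.0350126 = 0.372074.

0.3721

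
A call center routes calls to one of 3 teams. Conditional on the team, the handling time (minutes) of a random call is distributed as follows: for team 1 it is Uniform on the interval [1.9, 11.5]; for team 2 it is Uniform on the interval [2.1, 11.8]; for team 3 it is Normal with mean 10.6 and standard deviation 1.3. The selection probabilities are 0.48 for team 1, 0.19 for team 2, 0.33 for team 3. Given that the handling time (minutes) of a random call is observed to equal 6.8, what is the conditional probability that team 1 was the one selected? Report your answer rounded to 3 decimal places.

0.704

Likelihoods f(6.8 | ·): 1: 0.104167; 2: 0.103093; 3: 0.00428133.
Posterior ∝ prior × likelihood. Numerator for 1: 0.48·0.104167 = 0.05.
Normalizing constant: 0.48·0.104167 + 0.19·0.103093 + 0.33·0.00428133 = 0.0710005.
P(1 | observation) = 0.05 / 0.0710005 = 0.704221.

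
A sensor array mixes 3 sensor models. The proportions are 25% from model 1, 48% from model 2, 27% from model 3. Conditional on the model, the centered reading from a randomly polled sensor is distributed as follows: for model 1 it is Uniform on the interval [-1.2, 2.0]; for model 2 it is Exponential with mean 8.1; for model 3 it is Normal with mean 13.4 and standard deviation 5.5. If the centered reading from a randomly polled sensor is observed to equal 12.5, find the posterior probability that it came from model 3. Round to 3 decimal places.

0.604

Likelihoods f(12.5 | ·): 1: 0; 2: 0.026382; 3: 0.0715703.
Posterior ∝ prior × likelihood. Numerator for 3: 0.27·0.0715703 = 0.019324.
Normalizing constant: 0.25·0 + 0.48·0.026382 + 0.27·0.0715703 = 0.0319873.
P(3 | observation) = 0.019324 / 0.0319873 = 0.604114.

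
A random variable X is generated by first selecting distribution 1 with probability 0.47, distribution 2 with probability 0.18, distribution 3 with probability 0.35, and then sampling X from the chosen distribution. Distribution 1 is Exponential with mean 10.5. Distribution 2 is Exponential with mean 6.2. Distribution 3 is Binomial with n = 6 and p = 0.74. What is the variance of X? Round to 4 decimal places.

Per component, 1: μ=10.5, E[X²]=220.5; 2: μ=6.2, E[X²]=76.88; 3: μ=4.44, E[X²]=20.868.
E[X] = 0.47·10.5 + 0.18·6.2 + 0.35·4.44 = 7.605.
E[X²] = 0.47·220.5 + 0.18·76.88 + 0.35·20.868 = 124.777.
Var(X) = E[X²] − (E[X])² = 124.777 − 57.836 = 66.9412.

66.9412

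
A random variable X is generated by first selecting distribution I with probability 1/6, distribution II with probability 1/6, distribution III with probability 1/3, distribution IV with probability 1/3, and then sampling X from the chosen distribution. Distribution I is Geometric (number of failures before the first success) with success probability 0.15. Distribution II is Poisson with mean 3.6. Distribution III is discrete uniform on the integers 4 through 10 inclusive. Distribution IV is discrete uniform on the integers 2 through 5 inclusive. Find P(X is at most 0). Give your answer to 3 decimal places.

Conditional on each component, P(X ≤ 0): I: 0.15; II: 0.0273237; III: 0; IV: 0.
By total probability, P(X ≤ 0) = 0.166667·0.15 + 0.166667·0.0273237 + 0.333333·0 + 0.333333·0 = 0.029554.

0.030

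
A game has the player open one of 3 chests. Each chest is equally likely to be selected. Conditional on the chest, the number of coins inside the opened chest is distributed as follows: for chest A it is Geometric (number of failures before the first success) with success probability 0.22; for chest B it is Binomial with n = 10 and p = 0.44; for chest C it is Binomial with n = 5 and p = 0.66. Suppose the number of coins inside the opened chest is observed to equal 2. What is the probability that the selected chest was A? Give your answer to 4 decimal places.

0.3438

Likelihoods P(X=2 | ·): A: 0.133848; B: 0.0842601; C: 0.171208.
Posterior ∝ prior × likelihood. Numerator for A: 0.333333·0.133848 = 0.044616.
Normalizing constant: 0.333333·0.133848 + 0.333333·0.0842601 + 0.333333·0.171208 = 0.129772.
P(A | observation) = 0.044616 / 0.129772 = 0.343803.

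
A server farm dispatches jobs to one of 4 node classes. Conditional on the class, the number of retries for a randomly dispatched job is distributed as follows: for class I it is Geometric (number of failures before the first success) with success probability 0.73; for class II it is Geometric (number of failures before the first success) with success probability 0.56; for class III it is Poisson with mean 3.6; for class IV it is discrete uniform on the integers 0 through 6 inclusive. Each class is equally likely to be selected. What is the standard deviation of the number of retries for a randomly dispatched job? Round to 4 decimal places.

2.0728

Per component, I: μ=0.369863, E[X²]=0.64346; II: μ=0.785714, E[X²]=2.02041; III: μ=3.6, E[X²]=16.56; IV: μ=3, E[X²]=13.
E[X] = 0.25·0.369863 + 0.25·0.785714 + 0.25·3.6 + 0.25·3 = 1.93889.
E[X²] = 0.25·0.64346 + 0.25·2.02041 + 0.25·16.56 + 0.25·13 = 8.05597.
Var(X) = E[X²] − (E[X])² = 8.05597 − 3.75931 = 4.29666.
SD(X) = √4.29666 = 2.07284.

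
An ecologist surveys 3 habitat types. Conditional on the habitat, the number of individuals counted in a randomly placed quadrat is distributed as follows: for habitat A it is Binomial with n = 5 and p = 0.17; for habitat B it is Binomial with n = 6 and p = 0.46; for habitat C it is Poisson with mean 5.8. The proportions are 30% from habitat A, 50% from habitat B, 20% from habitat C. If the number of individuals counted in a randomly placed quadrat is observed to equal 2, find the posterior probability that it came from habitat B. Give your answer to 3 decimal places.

Likelihoods P(X=2 | ·): A: 0.165246; B: 0.269887; C: 0.0509235.
Posterior ∝ prior × likelihood. Numerator for B: 0.5·0.269887 = 0.134943.
Normalizing constant: 0.3·0.165246 + 0.5·0.269887 + 0.2·0.0509235 = 0.194702.
P(B | observation) = 0.134943 / 0.194702 = 0.693077.

0.693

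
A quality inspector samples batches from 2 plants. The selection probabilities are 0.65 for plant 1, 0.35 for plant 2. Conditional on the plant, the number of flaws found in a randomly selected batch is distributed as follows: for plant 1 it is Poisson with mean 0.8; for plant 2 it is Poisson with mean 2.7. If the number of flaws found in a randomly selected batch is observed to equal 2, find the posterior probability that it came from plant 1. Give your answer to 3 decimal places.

Likelihoods P(X=2 | ·): 1: 0.143785; 2: 0.244964.
Posterior ∝ prior × likelihood. Numerator for 1: 0.65·0.143785 = 0.0934604.
Normalizing constant: 0.65·0.143785 + 0.35·0.244964 = 0.179198.
P(1 | observation) = 0.0934604 / 0.179198 = 0.521549.

0.522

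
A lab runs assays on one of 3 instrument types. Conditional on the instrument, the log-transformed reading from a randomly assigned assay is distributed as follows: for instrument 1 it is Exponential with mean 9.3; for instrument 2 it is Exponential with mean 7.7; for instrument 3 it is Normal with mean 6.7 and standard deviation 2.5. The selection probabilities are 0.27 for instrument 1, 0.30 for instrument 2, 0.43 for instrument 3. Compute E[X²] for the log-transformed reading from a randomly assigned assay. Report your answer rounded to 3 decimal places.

For each component E[X²] = Var + (mean)², giving 1: 172.98; 2: 118.58; 3: 51.14.
Overall E[X²] = 0.27·172.98 + 0.3·118.58 + 0.43·51.14 = 104.269.

104.269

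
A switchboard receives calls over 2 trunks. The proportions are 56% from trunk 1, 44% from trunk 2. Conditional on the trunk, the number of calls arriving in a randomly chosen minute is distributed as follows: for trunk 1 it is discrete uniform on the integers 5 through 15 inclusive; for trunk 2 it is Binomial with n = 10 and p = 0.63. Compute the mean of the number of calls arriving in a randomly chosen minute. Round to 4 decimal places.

8.3720

Component means — 1: 10; 2: 6.3.
E[X] = 0.56·10 + 0.44·6.3 = 8.372.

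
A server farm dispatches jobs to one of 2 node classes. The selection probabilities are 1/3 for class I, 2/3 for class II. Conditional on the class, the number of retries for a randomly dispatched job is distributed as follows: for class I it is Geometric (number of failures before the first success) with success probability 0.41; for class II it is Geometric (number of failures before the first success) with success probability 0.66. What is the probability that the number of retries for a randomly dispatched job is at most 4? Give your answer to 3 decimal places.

0.973

Conditional on each class, P(X ≤ 4): I: 0.928508; II: 0.995456.
By total probability, P(X ≤ 4) = 0.333333·0.928508 + 0.666667·0.995456 = 0.97314.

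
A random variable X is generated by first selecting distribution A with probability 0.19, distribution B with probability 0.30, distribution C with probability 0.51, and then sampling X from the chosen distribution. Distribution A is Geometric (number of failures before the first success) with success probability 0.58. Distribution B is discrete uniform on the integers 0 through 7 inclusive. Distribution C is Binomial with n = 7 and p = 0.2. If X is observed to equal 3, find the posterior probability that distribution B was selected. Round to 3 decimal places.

0.360

Likelihoods P(X=3 | ·): A: 0.042971; B: 0.125; C: 0.114688.
Posterior ∝ prior × likelihood. Numerator for B: 0.3·0.125 = 0.0375.
Normalizing constant: 0.19·0.042971 + 0.3·0.125 + 0.51·0.114688 = 0.104155.
P(B | observation) = 0.0375 / 0.104155 = 0.360039.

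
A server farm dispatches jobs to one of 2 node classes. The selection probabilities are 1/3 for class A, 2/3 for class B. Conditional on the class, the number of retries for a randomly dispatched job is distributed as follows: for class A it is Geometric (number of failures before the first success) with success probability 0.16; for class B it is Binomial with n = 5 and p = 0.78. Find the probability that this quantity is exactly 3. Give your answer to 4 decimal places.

0.1847

Conditional on each class, P(X = 3): A: 0.0948326; B: 0.229683.
By total probability, P(X = 3) = 0.333333·0.0948326 + 0.666667·0.229683 = 0.184733.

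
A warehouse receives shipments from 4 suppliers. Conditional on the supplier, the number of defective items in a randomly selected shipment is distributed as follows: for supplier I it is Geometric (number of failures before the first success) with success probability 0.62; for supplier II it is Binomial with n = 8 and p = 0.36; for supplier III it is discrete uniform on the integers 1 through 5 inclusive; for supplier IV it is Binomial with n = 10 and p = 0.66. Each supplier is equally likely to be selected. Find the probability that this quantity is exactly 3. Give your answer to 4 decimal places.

0.1332

Conditional on each supplier, P(X = 3): I: 0.0340206; II: 0.28054; III: 0.2; IV: 0.0181203.
By total probability, P(X = 3) = 0.25·0.0340206 + 0.25·0.28054 + 0.25·0.2 + 0.25·0.0181203 = 0.13317.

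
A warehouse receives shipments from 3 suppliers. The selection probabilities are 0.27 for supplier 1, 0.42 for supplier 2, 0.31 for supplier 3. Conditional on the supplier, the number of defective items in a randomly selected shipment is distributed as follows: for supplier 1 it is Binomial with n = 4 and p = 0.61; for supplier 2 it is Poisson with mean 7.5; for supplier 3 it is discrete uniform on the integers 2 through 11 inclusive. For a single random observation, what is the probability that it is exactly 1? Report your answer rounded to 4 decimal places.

Conditional on each supplier, P(X = 1): 1: 0.144738; 2: 0.00414813; 3: 0.
By total probability, P(X = 1) = 0.27·0.144738 + 0.42·0.00414813 + 0.31·0 = 0.0408216.

0.0408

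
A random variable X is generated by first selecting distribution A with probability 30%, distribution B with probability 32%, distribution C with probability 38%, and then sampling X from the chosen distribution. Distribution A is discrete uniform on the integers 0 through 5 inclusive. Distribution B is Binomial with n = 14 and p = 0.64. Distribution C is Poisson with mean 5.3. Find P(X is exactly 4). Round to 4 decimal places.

Conditional on each component, P(X = 4): A: 0.166667; B: 0.00614015; C: 0.164109.
By total probability, P(X = 4) = 0.3·0.166667 + 0.32·0.00614015 + 0.38·0.164109 = 0.114326.

0.1143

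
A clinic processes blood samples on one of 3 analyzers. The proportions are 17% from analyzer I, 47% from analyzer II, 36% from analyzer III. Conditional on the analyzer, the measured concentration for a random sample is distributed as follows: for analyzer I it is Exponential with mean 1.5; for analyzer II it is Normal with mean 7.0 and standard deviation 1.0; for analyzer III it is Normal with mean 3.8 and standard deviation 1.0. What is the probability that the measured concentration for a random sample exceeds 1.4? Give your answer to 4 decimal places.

0.8939

Conditional on each analyzer, P(X > 1.4): I: 0.393241; II: 1; III: 0.991802.
By total probability, P(X > 1.4) = 0.17·0.393241 + 0.47·1 + 0.36·0.991802 = 0.8939.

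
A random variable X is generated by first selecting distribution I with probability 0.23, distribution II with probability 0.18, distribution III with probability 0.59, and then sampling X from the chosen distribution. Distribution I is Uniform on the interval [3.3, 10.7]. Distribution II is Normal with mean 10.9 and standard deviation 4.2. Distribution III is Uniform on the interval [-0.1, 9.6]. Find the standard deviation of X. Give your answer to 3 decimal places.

3.766

Per component, I: μ=7, E[X²]=53.5633; II: μ=10.9, E[X²]=136.45; III: μ=4.75, E[X²]=30.4033.
E[X] = 0.23·7 + 0.18·10.9 + 0.59·4.75 = 6.3745.
E[X²] = 0.23·53.5633 + 0.18·136.45 + 0.59·30.4033 = 54.8185.
Var(X) = E[X²] − (E[X])² = 54.8185 − 40.6343 = 14.1843.
SD(X) = √14.1843 = 3.7662.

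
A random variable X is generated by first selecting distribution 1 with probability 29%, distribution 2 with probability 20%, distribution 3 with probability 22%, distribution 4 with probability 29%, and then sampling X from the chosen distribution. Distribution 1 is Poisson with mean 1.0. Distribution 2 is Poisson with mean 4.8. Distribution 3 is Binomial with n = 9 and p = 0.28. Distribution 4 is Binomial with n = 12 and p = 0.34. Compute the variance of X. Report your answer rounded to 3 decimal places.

Per component, 1: μ=1, E[X²]=2; 2: μ=4.8, E[X²]=27.84; 3: μ=2.52, E[X²]=8.1648; 4: μ=4.08, E[X²]=19.3392.
E[X] = 0.29·1 + 0.2·4.8 + 0.22·2.52 + 0.29·4.08 = 2.9876.
E[X²] = 0.29·2 + 0.2·27.84 + 0.22·8.1648 + 0.29·19.3392 = 13.5526.
Var(X) = E[X²] − (E[X])² = 13.5526 − 8.92575 = 4.62687.

4.627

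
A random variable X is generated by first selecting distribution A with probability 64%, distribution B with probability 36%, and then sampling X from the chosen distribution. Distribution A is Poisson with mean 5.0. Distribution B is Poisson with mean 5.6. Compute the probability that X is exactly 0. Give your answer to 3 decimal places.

Conditional on each component, P(X = 0): A: 0.00673795; B: 0.00369786.
By total probability, P(X = 0) = 0.64·0.00673795 + 0.36·0.00369786 = 0.00564352.

0.006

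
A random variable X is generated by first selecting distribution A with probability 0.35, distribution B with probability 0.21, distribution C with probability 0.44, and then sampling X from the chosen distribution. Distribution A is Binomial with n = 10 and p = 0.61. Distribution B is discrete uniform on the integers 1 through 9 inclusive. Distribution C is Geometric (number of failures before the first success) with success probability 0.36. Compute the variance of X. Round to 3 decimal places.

Per component, A: μ=6.1, E[X²]=39.589; B: μ=5, E[X²]=31.6667; C: μ=1.77778, E[X²]=8.09877.
E[X] = 0.35·6.1 + 0.21·5 + 0.44·1.77778 = 3.96722.
E[X²] = 0.35·39.589 + 0.21·31.6667 + 0.44·8.09877 = 24.0696.
Var(X) = E[X²] − (E[X])² = 24.0696 − 15.7389 = 8.33075.

8.331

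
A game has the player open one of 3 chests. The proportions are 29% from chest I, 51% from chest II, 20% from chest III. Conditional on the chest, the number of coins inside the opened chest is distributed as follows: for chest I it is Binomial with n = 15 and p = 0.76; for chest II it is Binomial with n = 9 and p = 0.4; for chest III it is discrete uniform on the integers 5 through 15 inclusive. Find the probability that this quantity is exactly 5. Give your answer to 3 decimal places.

Conditional on each chest, P(X = 5): I: 0.000482765; II: 0.167215; III: 0.0909091.
By total probability, P(X = 5) = 0.29·0.000482765 + 0.51·0.167215 + 0.2·0.0909091 = 0.103602.

0.104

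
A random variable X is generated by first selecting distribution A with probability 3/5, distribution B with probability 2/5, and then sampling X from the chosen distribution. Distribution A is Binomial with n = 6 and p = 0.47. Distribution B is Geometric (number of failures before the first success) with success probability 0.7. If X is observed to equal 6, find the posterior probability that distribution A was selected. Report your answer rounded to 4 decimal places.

Likelihoods P(X=6 | ·): A: 0.0107792; B: 0.0005103.
Posterior ∝ prior × likelihood. Numerator for A: 0.6·0.0107792 = 0.00646753.
Normalizing constant: 0.6·0.0107792 + 0.4·0.0005103 = 0.00667165.
P(A | observation) = 0.00646753 / 0.00667165 = 0.969405.

0.9694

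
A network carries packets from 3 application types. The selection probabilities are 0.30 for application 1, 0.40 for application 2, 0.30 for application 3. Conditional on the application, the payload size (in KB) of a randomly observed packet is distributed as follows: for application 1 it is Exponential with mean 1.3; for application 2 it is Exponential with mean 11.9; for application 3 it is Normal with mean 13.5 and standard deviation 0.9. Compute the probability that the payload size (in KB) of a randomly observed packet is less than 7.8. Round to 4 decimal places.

0.4916

Conditional on each application, P(X < 7.8): 1: 0.997521; 2: 0.480798; 3: 1.1996e-10.
By total probability, P(X < 7.8) = 0.3·0.997521 + 0.4·0.480798 + 0.3·1.1996e-10 = 0.491576.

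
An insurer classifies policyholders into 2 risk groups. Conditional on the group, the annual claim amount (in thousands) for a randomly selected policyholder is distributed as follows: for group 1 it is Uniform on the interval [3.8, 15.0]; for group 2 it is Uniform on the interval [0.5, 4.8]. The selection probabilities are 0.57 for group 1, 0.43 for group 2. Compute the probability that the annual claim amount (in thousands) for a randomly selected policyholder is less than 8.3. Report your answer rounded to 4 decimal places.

0.6590

Conditional on each group, P(X < 8.3): 1: 0.401786; 2: 1.
By total probability, P(X < 8.3) = 0.57·0.401786 + 0.43·1 = 0.659018.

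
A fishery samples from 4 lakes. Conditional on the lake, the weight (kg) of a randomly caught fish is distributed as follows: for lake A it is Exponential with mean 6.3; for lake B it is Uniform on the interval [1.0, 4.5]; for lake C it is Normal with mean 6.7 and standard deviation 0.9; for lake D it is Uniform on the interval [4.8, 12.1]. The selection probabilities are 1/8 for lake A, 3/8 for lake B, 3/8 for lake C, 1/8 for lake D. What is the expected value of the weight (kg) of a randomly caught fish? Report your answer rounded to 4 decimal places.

5.3875

Component means — A: 6.3; B: 2.75; C: 6.7; D: 8.45.
E[X] = 0.125·6.3 + 0.375·2.75 + 0.375·6.7 + 0.125·8.45 = 5.3875.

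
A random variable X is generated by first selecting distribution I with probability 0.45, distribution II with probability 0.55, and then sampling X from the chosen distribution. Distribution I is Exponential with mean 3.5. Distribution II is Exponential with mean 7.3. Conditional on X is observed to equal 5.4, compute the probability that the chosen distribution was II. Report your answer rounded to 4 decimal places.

0.5668

Likelihoods f(5.4 | ·): I: 0.061077; II: 0.065376.
Posterior ∝ prior × likelihood. Numerator for II: 0.55·0.065376 = 0.0359568.
Normalizing constant: 0.45·0.061077 + 0.55·0.065376 = 0.0634414.
P(II | observation) = 0.0359568 / 0.0634414 = 0.566771.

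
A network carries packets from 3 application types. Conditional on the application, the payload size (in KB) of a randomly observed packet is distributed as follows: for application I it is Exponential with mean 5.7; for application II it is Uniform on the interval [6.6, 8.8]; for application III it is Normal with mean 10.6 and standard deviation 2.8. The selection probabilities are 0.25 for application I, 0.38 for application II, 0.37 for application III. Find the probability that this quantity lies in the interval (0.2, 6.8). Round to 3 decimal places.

0.232

Conditional on each application, P(0.2 < X < 6.8): I: 0.662205; II: 0.0909091; III: 0.087266.
By total probability, P(0.2 < X < 6.8) = 0.25·0.662205 + 0.38·0.0909091 + 0.37·0.087266 = 0.232385.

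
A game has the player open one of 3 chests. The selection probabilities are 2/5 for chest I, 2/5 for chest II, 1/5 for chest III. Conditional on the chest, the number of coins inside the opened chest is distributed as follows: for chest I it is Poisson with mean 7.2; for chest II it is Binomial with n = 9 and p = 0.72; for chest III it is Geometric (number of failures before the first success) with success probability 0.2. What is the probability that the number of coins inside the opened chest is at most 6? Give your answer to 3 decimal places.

0.519

Conditional on each chest, P(X ≤ 6): I: 0.420356; II: 0.482902; III: 0.790285.
By total probability, P(X ≤ 6) = 0.4·0.420356 + 0.4·0.482902 + 0.2·0.790285 = 0.51936.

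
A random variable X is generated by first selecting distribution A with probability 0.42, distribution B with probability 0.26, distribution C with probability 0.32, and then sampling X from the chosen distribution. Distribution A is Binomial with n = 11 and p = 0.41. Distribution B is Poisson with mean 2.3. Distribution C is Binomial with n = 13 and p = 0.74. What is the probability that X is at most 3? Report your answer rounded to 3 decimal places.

Conditional on each component, P(X ≤ 3): A: 0.273136; B: 0.799347; C: 0.000180224.
By total probability, P(X ≤ 3) = 0.42·0.273136 + 0.26·0.799347 + 0.32·0.000180224 = 0.322605.

0.323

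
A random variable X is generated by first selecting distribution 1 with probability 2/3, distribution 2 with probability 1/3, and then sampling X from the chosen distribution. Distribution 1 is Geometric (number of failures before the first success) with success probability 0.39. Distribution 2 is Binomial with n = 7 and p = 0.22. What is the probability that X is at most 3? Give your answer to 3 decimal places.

0.892

Conditional on each component, P(X ≤ 3): 1: 0.861542; 2: 0.953863.
By total probability, P(X ≤ 3) = 0.666667·0.861542 + 0.333333·0.953863 = 0.892315.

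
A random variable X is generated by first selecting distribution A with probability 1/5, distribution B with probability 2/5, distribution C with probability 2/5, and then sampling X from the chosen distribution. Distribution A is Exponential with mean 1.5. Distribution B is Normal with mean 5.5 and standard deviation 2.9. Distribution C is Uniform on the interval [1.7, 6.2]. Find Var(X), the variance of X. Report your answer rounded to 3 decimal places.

Per component, A: μ=1.5, E[X²]=4.5; B: μ=5.5, E[X²]=38.66; C: μ=3.95, E[X²]=17.29.
E[X] = 0.2·1.5 + 0.4·5.5 + 0.4·3.95 = 4.08.
E[X²] = 0.2·4.5 + 0.4·38.66 + 0.4·17.29 = 23.28.
Var(X) = E[X²] − (E[X])² = 23.28 − 16.6464 = 6.6336.

6.634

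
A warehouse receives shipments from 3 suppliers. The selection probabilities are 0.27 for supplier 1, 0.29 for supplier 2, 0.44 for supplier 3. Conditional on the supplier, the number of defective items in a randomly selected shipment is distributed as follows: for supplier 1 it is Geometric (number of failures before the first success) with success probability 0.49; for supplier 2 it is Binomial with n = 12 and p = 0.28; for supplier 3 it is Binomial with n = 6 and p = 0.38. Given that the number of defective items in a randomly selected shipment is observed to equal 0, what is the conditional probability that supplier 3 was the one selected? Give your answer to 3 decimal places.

Likelihoods P(X=0 | ·): 1: 0.49; 2: 0.0194084; 3: 0.0568002.
Posterior ∝ prior × likelihood. Numerator for 3: 0.44·0.0568002 = 0.0249921.
Normalizing constant: 0.27·0.49 + 0.29·0.0194084 + 0.44·0.0568002 = 0.162921.
P(3 | observation) = 0.0249921 / 0.162921 = 0.153401.

0.153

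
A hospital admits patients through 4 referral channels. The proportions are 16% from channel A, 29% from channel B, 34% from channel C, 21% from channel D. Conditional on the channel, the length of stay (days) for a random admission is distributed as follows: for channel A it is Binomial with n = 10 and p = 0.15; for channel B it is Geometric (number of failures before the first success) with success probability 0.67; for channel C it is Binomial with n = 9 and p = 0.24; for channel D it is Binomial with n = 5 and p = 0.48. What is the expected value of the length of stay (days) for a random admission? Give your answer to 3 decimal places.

1.621

Component means — A: 1.5; B: 0.492537; C: 2.16; D: 2.4.
E[X] = 0.16·1.5 + 0.29·0.492537 + 0.34·2.16 + 0.21·2.4 = 1.62124.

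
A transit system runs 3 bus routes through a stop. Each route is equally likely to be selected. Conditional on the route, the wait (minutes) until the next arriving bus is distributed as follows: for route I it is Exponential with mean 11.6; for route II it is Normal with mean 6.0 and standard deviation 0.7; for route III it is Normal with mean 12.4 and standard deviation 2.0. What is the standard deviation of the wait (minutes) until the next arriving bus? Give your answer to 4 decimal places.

7.3795

Per component, I: μ=11.6, E[X²]=269.12; II: μ=6, E[X²]=36.49; III: μ=12.4, E[X²]=157.76.
E[X] = 0.333333·11.6 + 0.333333·6 + 0.333333·12.4 = 10.
E[X²] = 0.333333·269.12 + 0.333333·36.49 + 0.333333·157.76 = 154.457.
Var(X) = E[X²] − (E[X])² = 154.457 − 100 = 54.4567.
SD(X) = √54.4567 = 7.37948.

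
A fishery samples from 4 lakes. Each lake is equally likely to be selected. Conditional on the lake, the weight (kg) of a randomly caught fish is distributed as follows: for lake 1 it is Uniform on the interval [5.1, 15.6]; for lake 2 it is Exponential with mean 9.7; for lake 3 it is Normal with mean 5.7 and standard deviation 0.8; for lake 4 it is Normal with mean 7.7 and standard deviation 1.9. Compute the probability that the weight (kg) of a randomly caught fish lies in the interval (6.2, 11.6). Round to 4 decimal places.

Conditional on each lake, P(6.2 < X < 11.6): 1: 0.514286; 2: 0.225289; 3: 0.265986; 4: 0.765028.
By total probability, P(6.2 < X < 11.6) = 0.25·0.514286 + 0.25·0.225289 + 0.25·0.265986 + 0.25·0.765028 = 0.442647.

0.4426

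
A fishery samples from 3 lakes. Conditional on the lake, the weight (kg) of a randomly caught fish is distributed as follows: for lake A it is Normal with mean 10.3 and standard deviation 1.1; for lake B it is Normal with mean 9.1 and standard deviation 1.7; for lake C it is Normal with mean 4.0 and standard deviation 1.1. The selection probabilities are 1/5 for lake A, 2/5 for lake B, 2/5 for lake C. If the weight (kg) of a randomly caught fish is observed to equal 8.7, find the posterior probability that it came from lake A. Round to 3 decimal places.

0.216

Likelihoods f(8.7 | ·): A: 0.125921; B: 0.228265; C: 3.93762e-05.
Posterior ∝ prior × likelihood. Numerator for A: 0.2·0.125921 = 0.0251842.
Normalizing constant: 0.2·0.125921 + 0.4·0.228265 + 0.4·3.93762e-05 = 0.116506.
P(A | observation) = 0.0251842 / 0.116506 = 0.216163.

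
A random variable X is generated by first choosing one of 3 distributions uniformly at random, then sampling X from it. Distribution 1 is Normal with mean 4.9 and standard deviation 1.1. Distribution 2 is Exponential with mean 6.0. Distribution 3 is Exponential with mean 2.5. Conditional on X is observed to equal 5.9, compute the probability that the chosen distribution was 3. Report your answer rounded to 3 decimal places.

0.111

Likelihoods f(5.9 | ·): 1: 0.239915; 2: 0.0623437; 3: 0.0377681.
Posterior ∝ prior × likelihood. Numerator for 3: 0.333333·0.0377681 = 0.0125894.
Normalizing constant: 0.333333·0.239915 + 0.333333·0.0623437 + 0.333333·0.0377681 = 0.113342.
P(3 | observation) = 0.0125894 / 0.113342 = 0.111074.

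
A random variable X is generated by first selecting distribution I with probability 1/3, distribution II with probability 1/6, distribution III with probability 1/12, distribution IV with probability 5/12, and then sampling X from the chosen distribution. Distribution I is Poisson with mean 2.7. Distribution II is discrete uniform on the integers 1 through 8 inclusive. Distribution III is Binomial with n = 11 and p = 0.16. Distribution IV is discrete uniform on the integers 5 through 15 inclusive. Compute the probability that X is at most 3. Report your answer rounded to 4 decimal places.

Conditional on each component, P(X ≤ 3): I: 0.714092; II: 0.375; III: 0.915435; IV: 0.
By total probability, P(X ≤ 3) = 0.333333·0.714092 + 0.166667·0.375 + 0.0833333·0.915435 + 0.416667·0 = 0.376817.

0.3768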